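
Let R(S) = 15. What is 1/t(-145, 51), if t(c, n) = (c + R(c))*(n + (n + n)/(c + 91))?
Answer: -9/57460 ≈ -0.00015663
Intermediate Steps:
t(c, n) = (15 + c)*(n + 2*n/(91 + c)) (t(c, n) = (c + 15)*(n + (n + n)/(c + 91)) = (15 + c)*(n + (2*n)/(91 + c)) = (15 + c)*(n + 2*n/(91 + c)))
1/t(-145, 51) = 1/(51*(1395 + (-145)² + 108*(-145))/(91 - 145)) = 1/(51*(1395 + 21025 - 15660)/(-54)) = 1/(51*(-1/54)*6760) = 1/(-57460/9) = -9/57460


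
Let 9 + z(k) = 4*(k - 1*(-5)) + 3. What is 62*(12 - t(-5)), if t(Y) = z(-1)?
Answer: 124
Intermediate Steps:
z(k) = 14 + 4*k (z(k) = -9 + (4*(k - 1*(-5)) + 3) = -9 + (4*(k + 5) + 3) = -9 + (4*(5 + k) + 3) = -9 + ((20 + 4*k) + 3) = -9 + (23 + 4*k) = 14 + 4*k)
t(Y) = 10 (t(Y) = 14 + 4*(-1) = 14 - 4 = 10)
62*(12 - t(-5)) = 62*(12 - 1*10) = 62*(12 - 10) = 62*2 = 124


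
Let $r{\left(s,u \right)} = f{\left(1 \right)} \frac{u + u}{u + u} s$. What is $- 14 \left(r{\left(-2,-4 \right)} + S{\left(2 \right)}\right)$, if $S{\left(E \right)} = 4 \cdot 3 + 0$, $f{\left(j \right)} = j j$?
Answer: $-140$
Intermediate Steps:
$f{\left(j \right)} = j^{2}$
$S{\left(E \right)} = 12$ ($S{\left(E \right)} = 12 + 0 = 12$)
$r{\left(s,u \right)} = s$ ($r{\left(s,u \right)} = 1^{2} \frac{u + u}{u + u} s = 1 \frac{2 u}{2 u} s = 1 \cdot 2 u \frac{1}{2 u} s = 1 \cdot 1 s = 1 s = s$)
$- 14 \left(r{\left(-2,-4 \right)} + S{\left(2 \right)}\right) = - 14 \left(-2 + 12\right) = \left(-14\right) 10 = -140$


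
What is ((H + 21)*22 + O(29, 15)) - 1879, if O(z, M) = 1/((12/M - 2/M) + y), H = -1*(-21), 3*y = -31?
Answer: -27698/29 ≈ -955.10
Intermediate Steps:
y = -31/3 (y = (⅓)*(-31) = -31/3 ≈ -10.333)
H = 21
O(z, M) = 1/(-31/3 + 10/M) (O(z, M) = 1/((12/M - 2/M) - 31/3) = 1/(10/M - 31/3) = 1/(-31/3 + 10/M))
((H + 21)*22 + O(29, 15)) - 1879 = ((21 + 21)*22 + 3*15/(30 - 31*15)) - 1879 = (42*22 + 3*15/(30 - 465)) - 1879 = (924 + 3*15/(-435)) - 1879 = (924 + 3*15*(-1/435)) - 1879 = (924 - 3/29) - 1879 = 26793/29 - 1879 = -27698/29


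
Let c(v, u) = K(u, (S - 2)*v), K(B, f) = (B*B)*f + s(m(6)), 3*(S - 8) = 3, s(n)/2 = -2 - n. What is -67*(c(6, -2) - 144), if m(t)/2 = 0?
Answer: -1340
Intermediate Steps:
m(t) = 0 (m(t) = 2*0 = 0)
s(n) = -4 - 2*n (s(n) = 2*(-2 - n) = -4 - 2*n)
S = 9 (S = 8 + (⅓)*3 = 8 + 1 = 9)
K(B, f) = -4 + f*B² (K(B, f) = (B*B)*f + (-4 - 2*0) = B²*f + (-4 + 0) = f*B² - 4 = -4 + f*B²)
c(v, u) = -4 + 7*v*u² (c(v, u) = -4 + ((9 - 2)*v)*u² = -4 + (7*v)*u² = -4 + 7*v*u²)
-67*(c(6, -2) - 144) = -67*((-4 + 7*6*(-2)²) - 144) = -67*((-4 + 7*6*4) - 144) = -67*((-4 + 168) - 144) = -67*(164 - 144) = -67*20 = -1340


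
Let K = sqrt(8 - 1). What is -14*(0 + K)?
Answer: -14*sqrt(7) ≈ -37.041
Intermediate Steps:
K = sqrt(7) ≈ 2.6458
-14*(0 + K) = -14*(0 + sqrt(7)) = -14*sqrt(7)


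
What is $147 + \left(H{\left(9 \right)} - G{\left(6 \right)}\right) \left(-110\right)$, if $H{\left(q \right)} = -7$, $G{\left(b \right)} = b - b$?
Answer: $917$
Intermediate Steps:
$G{\left(b \right)} = 0$
$147 + \left(H{\left(9 \right)} - G{\left(6 \right)}\right) \left(-110\right) = 147 + \left(-7 - 0\right) \left(-110\right) = 147 + \left(-7 + 0\right) \left(-110\right) = 147 - -770 = 147 + 770 = 917$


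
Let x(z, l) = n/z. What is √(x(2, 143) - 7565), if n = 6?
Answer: I*√7562 ≈ 86.96*I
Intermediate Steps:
x(z, l) = 6/z
√(x(2, 143) - 7565) = √(6/2 - 7565) = √(6*(½) - 7565) = √(3 - 7565) = √(-7562) = I*√7562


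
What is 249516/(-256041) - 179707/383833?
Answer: -543236915/376540173 ≈ -1.4427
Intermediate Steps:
249516/(-256041) - 179707/383833 = 249516*(-1/256041) - 179707*1/383833 = -956/981 - 179707/383833 = -543236915/376540173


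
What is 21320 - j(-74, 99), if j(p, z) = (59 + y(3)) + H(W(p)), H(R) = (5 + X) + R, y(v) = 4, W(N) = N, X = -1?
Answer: 21327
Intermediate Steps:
H(R) = 4 + R (H(R) = (5 - 1) + R = 4 + R)
j(p, z) = 67 + p (j(p, z) = (59 + 4) + (4 + p) = 63 + (4 + p) = 67 + p)
21320 - j(-74, 99) = 21320 - (67 - 74) = 21320 - 1*(-7) = 21320 + 7 = 21327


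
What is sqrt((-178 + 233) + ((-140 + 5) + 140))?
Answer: 2*sqrt(15) ≈ 7.7460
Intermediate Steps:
sqrt((-178 + 233) + ((-140 + 5) + 140)) = sqrt(55 + (-135 + 140)) = sqrt(55 + 5) = sqrt(60) = 2*sqrt(15)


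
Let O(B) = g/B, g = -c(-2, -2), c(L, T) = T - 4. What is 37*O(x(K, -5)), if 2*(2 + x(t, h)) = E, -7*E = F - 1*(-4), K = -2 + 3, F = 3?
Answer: -444/5 ≈ -88.800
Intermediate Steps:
c(L, T) = -4 + T
K = 1
E = -1 (E = -(3 - 1*(-4))/7 = -(3 + 4)/7 = -⅐*7 = -1)
x(t, h) = -5/2 (x(t, h) = -2 + (½)*(-1) = -2 - ½ = -5/2)
g = 6 (g = -(-4 - 2) = -1*(-6) = 6)
O(B) = 6/B
37*O(x(K, -5)) = 37*(6/(-5/2)) = 37*(6*(-⅖)) = 37*(-12/5) = -444/5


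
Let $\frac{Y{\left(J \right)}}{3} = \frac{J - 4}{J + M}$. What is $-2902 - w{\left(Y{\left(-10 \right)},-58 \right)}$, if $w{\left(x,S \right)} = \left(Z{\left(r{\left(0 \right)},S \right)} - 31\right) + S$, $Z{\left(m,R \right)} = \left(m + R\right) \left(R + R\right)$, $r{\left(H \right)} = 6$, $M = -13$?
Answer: $-8845$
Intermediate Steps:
$Z{\left(m,R \right)} = 2 R \left(R + m\right)$ ($Z{\left(m,R \right)} = \left(R + m\right) 2 R = 2 R \left(R + m\right)$)
$Y{\left(J \right)} = \frac{3 \left(-4 + J\right)}{-13 + J}$ ($Y{\left(J \right)} = 3 \frac{J - 4}{J - 13} = 3 \frac{-4 + J}{-13 + J} = \frac{3 \left(-4 + J\right)}{-13 + J}$)
$w{\left(x,S \right)} = -31 + S + 2 S \left(6 + S\right)$ ($w{\left(x,S \right)} = \left(2 S \left(S + 6\right) - 31\right) + S = \left(2 S \left(6 + S\right) - 31\right) + S = \left(-31 + 2 S \left(6 + S\right)\right) + S = -31 + S + 2 S \left(6 + S\right)$)
$-2902 - w{\left(Y{\left(-10 \right)},-58 \right)} = -2902 - \left(-31 - 58 + 2 \left(-58\right) \left(6 - 58\right)\right) = -2902 - \left(-31 - 58 + 2 \left(-58\right) \left(-52\right)\right) = -2902 - \left(-31 - 58 + 6032\right) = -2902 - 5943 = -8845$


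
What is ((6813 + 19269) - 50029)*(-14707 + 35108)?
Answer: -488542747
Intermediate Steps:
((6813 + 19269) - 50029)*(-14707 + 35108) = (26082 - 50029)*20401 = -23947*20401 = -488542747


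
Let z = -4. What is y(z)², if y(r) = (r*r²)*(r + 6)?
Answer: 16384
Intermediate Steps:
y(r) = r³*(6 + r)
y(z)² = ((-4)³*(6 - 4))² = (-64*2)² = (-128)² = 16384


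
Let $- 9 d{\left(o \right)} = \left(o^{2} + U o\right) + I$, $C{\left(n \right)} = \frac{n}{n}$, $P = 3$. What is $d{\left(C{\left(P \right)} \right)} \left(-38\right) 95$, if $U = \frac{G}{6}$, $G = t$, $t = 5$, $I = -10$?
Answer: $- \frac{88445}{27} \approx -3275.7$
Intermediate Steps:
$C{\left(n \right)} = 1$
$G = 5$
$U = \frac{5}{6} \approx 0.83333$
$d{\left(o \right)} = \frac{10}{9} - \frac{5 o}{54} - \frac{o^{2}}{9}$ ($d{\left(o \right)} = - \frac{\left(o^{2} + \frac{5 o}{6}\right) - 10}{9} = - \frac{-10 + o^{2} + \frac{5 o}{6}}{9} = \frac{10}{9} - \frac{5 o}{54} - \frac{o^{2}}{9}$)
$d{\left(C{\left(P \right)} \right)} \left(-38\right) 95 = \left(\frac{10}{9} - \frac{5}{54} - \frac{1^{2}}{9}\right) \left(-38\right) 95 = \left(\frac{10}{9} - \frac{5}{54} - \frac{1}{9}\right) \left(-38\right) 95 = \frac{49}{54} \left(-38\right) 95 = \left(- \frac{931}{27}\right) 95 = - \frac{88445}{27}$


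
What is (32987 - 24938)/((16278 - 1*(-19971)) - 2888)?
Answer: 8049/33361 ≈ 0.24127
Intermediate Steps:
(32987 - 24938)/((16278 - 1*(-19971)) - 2888) = 8049/((16278 + 19971) - 2888) = 8049/(36249 - 2888) = 8049/33361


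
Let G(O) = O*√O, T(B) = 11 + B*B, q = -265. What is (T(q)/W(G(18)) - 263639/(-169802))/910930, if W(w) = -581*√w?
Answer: 263639/154677735860 - 1951*2^(¼)*√3/264625165 ≈ -1.3482e-5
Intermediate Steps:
T(B) = 11 + B²
G(O) = O^(3/2)
(T(q)/W(G(18)) - 263639/(-169802))/910930 = ((11 + (-265)²)/((-581*3*2^(¾)*√3)) - 263639/(-169802))/910930 = ((11 + 70225)/((-581*3*2^(¾)*√3)) - 263639*(-1/169802))*(1/910930) = (70236/((-1743*2^(¾)*√3)) + 263639/169802)*(1/910930) = (70236*(-2^(¼)*√3/10458) + 263639/169802)*(1/910930) = (-3902*2^(¼)*√3/581 + 263639/169802)*(1/910930) = (263639/169802 - 3902*2^(¼)*√3/581)*(1/910930) = 263639/154677735860 - 1951*2^(¼)*√3/264625165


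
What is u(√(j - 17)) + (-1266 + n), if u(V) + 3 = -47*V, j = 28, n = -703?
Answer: -1972 - 47*√11 ≈ -2127.9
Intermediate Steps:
u(V) = -3 - 47*V
u(√(j - 17)) + (-1266 + n) = (-3 - 47*√(28 - 17)) + (-1266 - 703) = (-3 - 47*√11) - 1969 = -1972 - 47*√11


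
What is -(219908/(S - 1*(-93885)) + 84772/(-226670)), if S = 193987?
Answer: -244644819/627422560 ≈ -0.38992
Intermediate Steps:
-(219908/(S - 1*(-93885)) + 84772/(-226670)) = -(219908/(193987 - 1*(-93885)) + 84772/(-226670)) = -(219908/(193987 + 93885) + 84772*(-1/226670)) = -(219908/287872 - 42386/113335) = -(219908*(1/287872) - 42386/113335) = -(4229/5536 - 42386/113335) = -1*244644819/627422560 = -244644819/627422560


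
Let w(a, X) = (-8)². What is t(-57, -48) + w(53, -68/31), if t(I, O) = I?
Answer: 7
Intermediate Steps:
w(a, X) = 64
t(-57, -48) + w(53, -68/31) = -57 + 64 = 7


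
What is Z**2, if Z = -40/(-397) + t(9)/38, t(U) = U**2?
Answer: 1134140329/227587396 ≈ 4.9833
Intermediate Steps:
Z = 33677/15086 (Z = -40/(-397) + 9**2/38 = -40*(-1/397) + 81*(1/38) = 40/397 + 81/38 = 33677/15086 ≈ 2.2323)
Z**2 = (33677/15086)**2 = 1134140329/227587396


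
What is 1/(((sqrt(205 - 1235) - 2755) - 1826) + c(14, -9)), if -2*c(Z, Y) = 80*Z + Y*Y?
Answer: -20726/107395889 - 4*I*sqrt(1030)/107395889 ≈ -0.00019299 - 1.1953e-6*I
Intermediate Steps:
c(Z, Y) = -40*Z - Y**2/2 (c(Z, Y) = -(80*Z + Y*Y)/2 = -(80*Z + Y**2)/2 = -(Y**2 + 80*Z)/2 = -40*Z - Y**2/2)
1/(((sqrt(205 - 1235) - 2755) - 1826) + c(14, -9)) = 1/(((sqrt(205 - 1235) - 2755) - 1826) + (-40*14 - 1/2*(-9)**2)) = 1/(((sqrt(-1030) - 2755) - 1826) + (-560 - 1/2*81)) = 1/(((I*sqrt(1030) - 2755) - 1826) + (-560 - 81/2)) = 1/(((-2755 + I*sqrt(1030)) - 1826) - 1201/2) = 1/((-4581 + I*sqrt(1030)) - 1201/2) = 1/(-10363/2 + I*sqrt(1030))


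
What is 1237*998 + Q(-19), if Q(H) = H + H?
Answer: 1234488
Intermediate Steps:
Q(H) = 2*H
1237*998 + Q(-19) = 1237*998 + 2*(-19) = 1234526 - 38 = 1234488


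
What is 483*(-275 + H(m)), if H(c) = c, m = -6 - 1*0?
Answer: -135723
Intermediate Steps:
m = -6 (m = -6 + 0 = -6)
483*(-275 + H(m)) = 483*(-275 - 6) = 483*(-281) = -135723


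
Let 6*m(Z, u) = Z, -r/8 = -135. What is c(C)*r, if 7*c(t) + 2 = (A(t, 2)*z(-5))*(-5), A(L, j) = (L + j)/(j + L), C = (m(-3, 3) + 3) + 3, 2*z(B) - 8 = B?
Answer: -10260/7 ≈ -1465.7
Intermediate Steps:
r = 1080 (r = -8*(-135) = 1080)
m(Z, u) = Z/6
z(B) = 4 + B/2
C = 11/2 (C = ((⅙)*(-3) + 3) + 3 = (-½ + 3) + 3 = 5/2 + 3 = 11/2 ≈ 5.5000)
A(L, j) = 1 (A(L, j) = (L + j)/(L + j) = 1)
c(t) = -19/14 (c(t) = -2/7 + ((1*(4 + (½)*(-5)))*(-5))/7 = -2/7 + ((1*(4 - 5/2))*(-5))/7 = -2/7 + ((1*(3/2))*(-5))/7 = -2/7 + ((3/2)*(-5))/7 = -2/7 + (⅐)*(-15/2) = -2/7 - 15/14 = -19/14)
c(C)*r = -19/14*1080 = -10260/7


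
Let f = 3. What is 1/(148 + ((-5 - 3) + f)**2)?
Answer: 1/173 ≈ 0.0057803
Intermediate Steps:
1/(148 + ((-5 - 3) + f)**2) = 1/(148 + ((-5 - 3) + 3)**2) = 1/(148 + (-8 + 3)**2) = 1/(148 + (-5)**2) = 1/(148 + 25) = 1/173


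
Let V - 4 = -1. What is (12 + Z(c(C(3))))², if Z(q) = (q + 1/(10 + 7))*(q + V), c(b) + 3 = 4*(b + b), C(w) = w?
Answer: 77369616/289 ≈ 2.6772e+5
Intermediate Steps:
V = 3 (V = 4 - 1 = 3)
c(b) = -3 + 8*b (c(b) = -3 + 4*(b + b) = -3 + 4*(2*b) = -3 + 8*b)
Z(q) = (3 + q)*(1/17 + q) (Z(q) = (q + 1/(10 + 7))*(q + 3) = (q + 1/17)*(3 + q) = (1/17 + q)*(3 + q) = (3 + q)*(1/17 + q))
(12 + Z(c(C(3))))² = (12 + (3/17 + (-3 + 8*3)² + 52*(-3 + 8*3)/17))² = (12 + (3/17 + (-3 + 24)² + 52*(-3 + 24)/17))² = (12 + (3/17 + 21² + (52/17)*21))² = (12 + (3/17 + 441 + 1092/17))² = (12 + 8592/17)² = (8796/17)² = 77369616/289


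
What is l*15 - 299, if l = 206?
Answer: 2791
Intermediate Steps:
l*15 - 299 = 206*15 - 299 = 3090 - 299 = 2791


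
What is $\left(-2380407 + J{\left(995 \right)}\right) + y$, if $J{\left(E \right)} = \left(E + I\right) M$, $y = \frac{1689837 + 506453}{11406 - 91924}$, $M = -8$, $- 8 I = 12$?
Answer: $- \frac{96153882090}{40259} \approx -2.3884 \cdot 10^{6}$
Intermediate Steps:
$I = - \frac{3}{2}$ ($I = \left(- \frac{1}{8}\right) 12 = - \frac{3}{2} \approx -1.5$)
$y = - \frac{1098145}{40259}$ ($y = \frac{2196290}{-80518} = 2196290 \left(- \frac{1}{80518}\right) = - \frac{1098145}{40259} \approx -27.277$)
$J{\left(E \right)} = 12 - 8 E$ ($J{\left(E \right)} = \left(E - \frac{3}{2}\right) \left(-8\right) = \left(- \frac{3}{2} + E\right) \left(-8\right) = 12 - 8 E$)
$\left(-2380407 + J{\left(995 \right)}\right) + y = \left(-2380407 + \left(12 - 7960\right)\right) - \frac{1098145}{40259} = \left(-2380407 - 7948\right) - \frac{1098145}{40259} = -2388355 - \frac{1098145}{40259} = - \frac{96153882090}{40259}$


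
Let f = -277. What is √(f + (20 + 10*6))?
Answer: I*√197 ≈ 14.036*I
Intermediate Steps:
√(f + (20 + 10*6)) = √(-277 + (20 + 10*6)) = √(-277 + (20 + 60)) = √(-277 + 80) = √(-197) = I*√197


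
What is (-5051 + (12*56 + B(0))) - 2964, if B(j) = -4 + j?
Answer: -7347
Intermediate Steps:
(-5051 + (12*56 + B(0))) - 2964 = (-5051 + (12*56 + (-4 + 0))) - 2964 = (-5051 + (672 - 4)) - 2964 = (-5051 + 668) - 2964 = -4383 - 2964 = -7347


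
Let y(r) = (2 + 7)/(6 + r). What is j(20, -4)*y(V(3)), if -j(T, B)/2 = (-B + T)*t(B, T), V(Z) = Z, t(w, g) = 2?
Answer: -96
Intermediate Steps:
y(r) = 9/(6 + r)
j(T, B) = -4*T + 4*B (j(T, B) = -2*(-B + T)*2 = -2*(T - B)*2 = -2*(-2*B + 2*T) = -4*T + 4*B)
j(20, -4)*y(V(3)) = (-4*20 + 4*(-4))*(9/(6 + 3)) = (-80 - 16)*(9/9) = -864/9 = -96*1 = -96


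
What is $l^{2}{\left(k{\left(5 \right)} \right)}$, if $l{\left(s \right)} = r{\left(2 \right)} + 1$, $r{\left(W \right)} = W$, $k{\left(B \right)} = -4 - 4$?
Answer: $9$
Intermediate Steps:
$k{\left(B \right)} = -8$
$l{\left(s \right)} = 3$ ($l{\left(s \right)} = 2 + 1 = 3$)
$l^{2}{\left(k{\left(5 \right)} \right)} = 3^{2} = 9$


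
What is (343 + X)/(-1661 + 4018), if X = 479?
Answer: 822/2357 ≈ 0.34875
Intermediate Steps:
(343 + X)/(-1661 + 4018) = (343 + 479)/(-1661 + 4018) = 822/2357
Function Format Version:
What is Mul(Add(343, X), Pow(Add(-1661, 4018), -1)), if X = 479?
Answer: Rational(822, 2357) ≈ 0.34875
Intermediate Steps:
Mul(Add(343, X), Pow(Add(-1661, 4018), -1)) = Mul(Add(343, 479), Pow(Add(-1661, 4018), -1)) = Mul(822, Pow(2357, -1)) = Mul(822, Rational(1, 2357)) = Rational(822, 2357)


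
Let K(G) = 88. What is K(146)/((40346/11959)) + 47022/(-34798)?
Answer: 8680996801/350990027 ≈ 24.733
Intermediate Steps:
K(146)/((40346/11959)) + 47022/(-34798) = 88/((40346/11959)) + 47022/(-34798) = 88/((40346*(1/11959))) + 47022*(-1/34798) = 88/(40346/11959) - 23511/17399 = 88*(11959/40346) - 23511/17399 = 526196/20173 - 23511/17399 = 8680996801/350990027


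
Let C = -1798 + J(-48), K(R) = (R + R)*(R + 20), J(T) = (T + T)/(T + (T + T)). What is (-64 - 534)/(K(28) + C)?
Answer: -897/1336 ≈ -0.67141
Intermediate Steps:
J(T) = ⅔ (J(T) = (2*T)/(T + 2*T) = (2*T)/((3*T)) = (2*T)*(1/(3*T)) = ⅔)
K(R) = 2*R*(20 + R) (K(R) = (2*R)*(20 + R) = 2*R*(20 + R))
C = -5392/3 (C = -1798 + ⅔ = -5392/3 ≈ -1797.3)
(-64 - 534)/(K(28) + C) = (-64 - 534)/(2*28*(20 + 28) - 5392/3) = -598/(2*28*48 - 5392/3) = -598/(2688 - 5392/3) = -598/2672/3 = -598*3/2672 = -897/1336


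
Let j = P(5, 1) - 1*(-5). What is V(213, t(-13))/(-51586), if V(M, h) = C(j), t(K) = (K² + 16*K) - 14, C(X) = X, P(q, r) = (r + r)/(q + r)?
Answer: -8/77379 ≈ -0.00010339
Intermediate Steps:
P(q, r) = 2*r/(q + r) (P(q, r) = (2*r)/(q + r) = 2*r/(q + r))
j = 16/3 (j = 2*1/(5 + 1) - 1*(-5) = 2*1/6 + 5 = 2*1*(⅙) + 5 = ⅓ + 5 = 16/3 ≈ 5.3333)
t(K) = -14 + K² + 16*K
V(M, h) = 16/3
V(213, t(-13))/(-51586) = (16/3)/(-51586) = (16/3)*(-1/51586) = -8/77379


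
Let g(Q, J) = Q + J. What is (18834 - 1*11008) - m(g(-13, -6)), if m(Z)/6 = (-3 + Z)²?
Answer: 4922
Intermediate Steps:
g(Q, J) = J + Q
m(Z) = 6*(-3 + Z)²
(18834 - 1*11008) - m(g(-13, -6)) = (18834 - 1*11008) - 6*(-3 + (-6 - 13))² = (18834 - 11008) - 6*(-3 - 19)² = 7826 - 6*(-22)² = 7826 - 6*484 = 7826 - 1*2904 = 7826 - 2904 = 4922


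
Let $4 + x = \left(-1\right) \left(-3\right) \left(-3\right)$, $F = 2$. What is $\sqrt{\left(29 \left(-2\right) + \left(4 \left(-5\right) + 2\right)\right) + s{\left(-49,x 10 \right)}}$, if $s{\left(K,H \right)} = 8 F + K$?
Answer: $i \sqrt{109} \approx 10.44 i$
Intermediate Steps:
$x = -13$ ($x = -4 + \left(-1\right) \left(-3\right) \left(-3\right) = -4 + 3 \left(-3\right) = -4 - 9 = -13$)
$s{\left(K,H \right)} = 16 + K$ ($s{\left(K,H \right)} = 8 \cdot 2 + K = 16 + K$)
$\sqrt{\left(29 \left(-2\right) + \left(4 \left(-5\right) + 2\right)\right) + s{\left(-49,x 10 \right)}} = \sqrt{\left(29 \left(-2\right) + \left(4 \left(-5\right) + 2\right)\right) + \left(16 - 49\right)} = \sqrt{\left(-58 + \left(-20 + 2\right)\right) - 33} = \sqrt{\left(-58 - 18\right) - 33} = \sqrt{-76 - 33} = \sqrt{-109} = i \sqrt{109}$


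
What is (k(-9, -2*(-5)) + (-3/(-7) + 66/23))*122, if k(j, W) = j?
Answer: -111996/161 ≈ -695.63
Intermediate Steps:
(k(-9, -2*(-5)) + (-3/(-7) + 66/23))*122 = (-9 + (-3/(-7) + 66/23))*122 = (-9 + (-3*(-1/7) + 66*(1/23)))*122 = (-9 + (3/7 + 66/23))*122 = (-9 + 531/161)*122 = -918/161*122 = -111996/161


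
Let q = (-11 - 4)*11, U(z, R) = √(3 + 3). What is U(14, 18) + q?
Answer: -165 + √6 ≈ -162.55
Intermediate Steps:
U(z, R) = √6
q = -165 (q = -15*11 = -165)
U(14, 18) + q = √6 - 165 = -165 + √6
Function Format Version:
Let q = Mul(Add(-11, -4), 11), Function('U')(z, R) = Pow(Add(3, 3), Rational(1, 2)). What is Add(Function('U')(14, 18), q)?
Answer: Add(-165, Pow(6, Rational(1, 2))) ≈ -162.55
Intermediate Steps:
Function('U')(z, R) = Pow(6, Rational(1, 2))
q = -165 (q = Mul(-15, 11) = -165)
Add(Function('U')(14, 18), q) = Add(Pow(6, Rational(1, 2)), -165) = Add(-165, Pow(6, Rational(1, 2)))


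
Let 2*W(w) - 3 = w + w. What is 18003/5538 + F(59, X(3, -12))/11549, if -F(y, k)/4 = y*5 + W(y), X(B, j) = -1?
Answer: 66680537/21319454 ≈ 3.1277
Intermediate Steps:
W(w) = 3/2 + w (W(w) = 3/2 + (w + w)/2 = 3/2 + (2*w)/2 = 3/2 + w)
F(y, k) = -6 - 24*y (F(y, k) = -4*(y*5 + (3/2 + y)) = -4*(5*y + (3/2 + y)) = -4*(3/2 + 6*y) = -6 - 24*y)
18003/5538 + F(59, X(3, -12))/11549 = 18003/5538 + (-6 - 24*59)/11549 = 18003*(1/5538) + (-6 - 1416)*(1/11549) = 6001/1846 - 1422*1/11549 = 6001/1846 - 1422/11549 = 66680537/21319454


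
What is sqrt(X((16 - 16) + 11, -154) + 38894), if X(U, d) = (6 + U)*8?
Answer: sqrt(39030) ≈ 197.56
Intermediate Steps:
X(U, d) = 48 + 8*U
sqrt(X((16 - 16) + 11, -154) + 38894) = sqrt((48 + 8*((16 - 16) + 11)) + 38894) = sqrt((48 + 8*(0 + 11)) + 38894) = sqrt((48 + 8*11) + 38894) = sqrt((48 + 88) + 38894) = sqrt(136 + 38894) = sqrt(39030)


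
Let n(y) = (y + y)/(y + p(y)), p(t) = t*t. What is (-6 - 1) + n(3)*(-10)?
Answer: -12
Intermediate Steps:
p(t) = t**2
n(y) = 2*y/(y + y**2) (n(y) = (y + y)/(y + y**2) = (2*y)/(y + y**2) = 2*y/(y + y**2))
(-6 - 1) + n(3)*(-10) = (-6 - 1) + (2/(1 + 3))*(-10) = -7 + (2/4)*(-10) = -7 + (2*(1/4))*(-10) = -7 + (1/2)*(-10) = -7 - 5 = -12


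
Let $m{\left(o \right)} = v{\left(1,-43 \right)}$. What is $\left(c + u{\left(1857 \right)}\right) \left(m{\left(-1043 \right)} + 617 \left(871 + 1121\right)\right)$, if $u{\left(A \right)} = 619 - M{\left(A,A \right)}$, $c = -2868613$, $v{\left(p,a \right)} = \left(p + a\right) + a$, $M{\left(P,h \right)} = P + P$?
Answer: $-3529268826132$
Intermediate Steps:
$M{\left(P,h \right)} = 2 P$
$v{\left(p,a \right)} = p + 2 a$ ($v{\left(p,a \right)} = \left(a + p\right) + a = p + 2 a$)
$m{\left(o \right)} = -85$ ($m{\left(o \right)} = 1 + 2 \left(-43\right) = 1 - 86 = -85$)
$u{\left(A \right)} = 619 - 2 A$
$\left(c + u{\left(1857 \right)}\right) \left(m{\left(-1043 \right)} + 617 \left(871 + 1121\right)\right) = \left(-2868613 + \left(619 - 3714\right)\right) \left(-85 + 617 \left(871 + 1121\right)\right) = \left(-2868613 + \left(619 - 3714\right)\right) \left(-85 + 617 \cdot 1992\right) = \left(-2868613 - 3095\right) \left(-85 + 1229064\right) = \left(-2871708\right) 1228979 = -3529268826132$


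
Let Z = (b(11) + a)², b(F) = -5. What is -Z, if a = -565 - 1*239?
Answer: -654481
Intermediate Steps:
a = -804 (a = -565 - 239 = -804)
Z = 654481 (Z = (-5 - 804)² = (-809)² = 654481)
-Z = -1*654481 = -654481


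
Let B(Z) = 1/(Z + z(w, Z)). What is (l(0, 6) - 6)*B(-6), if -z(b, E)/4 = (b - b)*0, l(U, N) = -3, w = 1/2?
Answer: 3/2 ≈ 1.5000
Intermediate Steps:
w = 1/2 ≈ 0.50000
z(b, E) = 0 (z(b, E) = -4*(b - b)*0 = -0*0 = -4*0 = 0)
B(Z) = 1/Z (B(Z) = 1/(Z + 0) = 1/Z)
(l(0, 6) - 6)*B(-6) = (-3 - 6)/(-6) = -9*(-1/6) = 3/2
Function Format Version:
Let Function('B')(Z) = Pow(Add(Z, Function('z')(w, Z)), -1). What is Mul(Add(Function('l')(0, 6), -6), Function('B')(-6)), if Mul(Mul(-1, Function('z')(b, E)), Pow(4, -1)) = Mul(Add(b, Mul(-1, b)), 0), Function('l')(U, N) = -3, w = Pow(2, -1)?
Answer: Rational(3, 2) ≈ 1.5000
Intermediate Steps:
w = Rational(1, 2) ≈ 0.50000
Function('z')(b, E) = 0 (Function('z')(b, E) = Mul(-4, Mul(Add(b, Mul(-1, b)), 0)) = Mul(-4, Mul(0, 0)) = Mul(-4, 0) = 0)
Function('B')(Z) = Pow(Z, -1) (Function('B')(Z) = Pow(Add(Z, 0), -1) = Pow(Z, -1))
Mul(Add(Function('l')(0, 6), -6), Function('B')(-6)) = Mul(Add(-3, -6), Pow(-6, -1)) = Mul(-9, Rational(-1, 6)) = Rational(3, 2)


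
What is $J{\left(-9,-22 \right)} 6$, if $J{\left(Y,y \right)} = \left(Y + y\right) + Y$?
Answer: $-240$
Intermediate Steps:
$J{\left(Y,y \right)} = y + 2 Y$
$J{\left(-9,-22 \right)} 6 = \left(-22 + 2 \left(-9\right)\right) 6 = \left(-22 - 18\right) 6 = \left(-40\right) 6 = -240$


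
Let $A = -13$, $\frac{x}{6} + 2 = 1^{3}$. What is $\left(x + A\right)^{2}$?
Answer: $361$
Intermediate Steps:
$x = -6$ ($x = -12 + 6 \cdot 1^{3} = -12 + 6 \cdot 1 = -12 + 6 = -6$)
$\left(x + A\right)^{2} = \left(-6 - 13\right)^{2} = \left(-19\right)^{2} = 361$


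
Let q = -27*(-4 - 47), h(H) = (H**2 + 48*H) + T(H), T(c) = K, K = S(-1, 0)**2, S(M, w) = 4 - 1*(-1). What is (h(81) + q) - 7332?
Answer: 4519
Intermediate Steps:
S(M, w) = 5 (S(M, w) = 4 + 1 = 5)
K = 25 (K = 5**2 = 25)
T(c) = 25
h(H) = 25 + H**2 + 48*H (h(H) = (H**2 + 48*H) + 25 = 25 + H**2 + 48*H)
q = 1377 (q = -27*(-51) = 1377)
(h(81) + q) - 7332 = ((25 + 81**2 + 48*81) + 1377) - 7332 = ((25 + 6561 + 3888) + 1377) - 7332 = (10474 + 1377) - 7332 = 11851 - 7332 = 4519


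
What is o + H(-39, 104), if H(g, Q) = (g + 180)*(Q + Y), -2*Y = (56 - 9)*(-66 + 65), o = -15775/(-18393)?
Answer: 661351865/36786 ≈ 17978.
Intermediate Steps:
o = 15775/18393 (o = -15775*(-1/18393) = 15775/18393 ≈ 0.85766)
Y = 47/2 (Y = -(56 - 9)*(-66 + 65)/2 = -47*(-1)/2 = -½*(-47) = 47/2 ≈ 23.500)
H(g, Q) = (180 + g)*(47/2 + Q) (H(g, Q) = (g + 180)*(Q + 47/2) = (180 + g)*(47/2 + Q))
o + H(-39, 104) = 15775/18393 + (4230 + 180*104 + (47/2)*(-39) + 104*(-39)) = 15775/18393 + (4230 + 18720 - 1833/2 - 4056) = 15775/18393 + 35955/2 = 661351865/36786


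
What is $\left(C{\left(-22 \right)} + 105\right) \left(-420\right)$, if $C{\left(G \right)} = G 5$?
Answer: $2100$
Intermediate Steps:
$C{\left(G \right)} = 5 G$
$\left(C{\left(-22 \right)} + 105\right) \left(-420\right) = \left(5 \left(-22\right) + 105\right) \left(-420\right) = \left(-110 + 105\right) \left(-420\right) = \left(-5\right) \left(-420\right) = 2100$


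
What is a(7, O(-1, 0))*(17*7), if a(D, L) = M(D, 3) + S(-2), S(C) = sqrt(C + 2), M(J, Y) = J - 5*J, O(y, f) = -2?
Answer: -3332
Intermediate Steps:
M(J, Y) = -4*J
S(C) = sqrt(2 + C)
a(D, L) = -4*D (a(D, L) = -4*D + sqrt(2 - 2) = -4*D + sqrt(0) = -4*D + 0 = -4*D)
a(7, O(-1, 0))*(17*7) = (-4*7)*(17*7) = -28*119 = -3332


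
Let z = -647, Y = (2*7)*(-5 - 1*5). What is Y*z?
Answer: 90580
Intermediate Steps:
Y = -140 (Y = 14*(-5 - 5) = 14*(-10) = -140)
Y*z = -140*(-647) = 90580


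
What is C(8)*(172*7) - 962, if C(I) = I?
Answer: 8670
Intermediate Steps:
C(8)*(172*7) - 962 = 8*(172*7) - 962 = 8*1204 - 962 = 9632 - 962 = 8670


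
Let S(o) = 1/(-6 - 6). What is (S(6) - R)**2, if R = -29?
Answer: 120409/144 ≈ 836.17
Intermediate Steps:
S(o) = -1/12 (S(o) = 1/(-12) = -1/12)
(S(6) - R)**2 = (-1/12 - 1*(-29))**2 = (-1/12 + 29)**2 = (347/12)**2 = 120409/144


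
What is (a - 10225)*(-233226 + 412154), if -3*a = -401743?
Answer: 66394455104/3 ≈ 2.2131e+10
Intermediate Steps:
a = 401743/3 (a = -⅓*(-401743) = 401743/3 ≈ 1.3391e+5)
(a - 10225)*(-233226 + 412154) = (401743/3 - 10225)*(-233226 + 412154) = (371068/3)*178928 = 66394455104/3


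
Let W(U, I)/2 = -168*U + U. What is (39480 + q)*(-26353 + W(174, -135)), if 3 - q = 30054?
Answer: -796458201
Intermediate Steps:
q = -30051 (q = 3 - 1*30054 = 3 - 30054 = -30051)
W(U, I) = -334*U (W(U, I) = 2*(-168*U + U) = 2*(-167*U) = -334*U)
(39480 + q)*(-26353 + W(174, -135)) = (39480 - 30051)*(-26353 - 334*174) = 9429*(-26353 - 58116) = 9429*(-84469) = -796458201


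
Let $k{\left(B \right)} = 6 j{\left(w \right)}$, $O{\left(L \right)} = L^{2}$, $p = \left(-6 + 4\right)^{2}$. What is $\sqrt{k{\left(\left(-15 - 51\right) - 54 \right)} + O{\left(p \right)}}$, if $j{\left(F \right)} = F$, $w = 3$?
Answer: $\sqrt{34} \approx 5.8309$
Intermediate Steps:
$p = 4$ ($p = \left(-2\right)^{2} = 4$)
$k{\left(B \right)} = 18$ ($k{\left(B \right)} = 6 \cdot 3 = 18$)
$\sqrt{k{\left(\left(-15 - 51\right) - 54 \right)} + O{\left(p \right)}} = \sqrt{18 + 4^{2}} = \sqrt{18 + 16} = \sqrt{34}$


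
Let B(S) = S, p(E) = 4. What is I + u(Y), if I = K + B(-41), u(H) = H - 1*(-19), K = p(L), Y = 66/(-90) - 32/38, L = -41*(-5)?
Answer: -5579/285 ≈ -19.575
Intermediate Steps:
L = 205
Y = -449/285 (Y = 66*(-1/90) - 32*1/38 = -11/15 - 16/19 = -449/285 ≈ -1.5754)
K = 4
u(H) = 19 + H (u(H) = H + 19 = 19 + H)
I = -37 (I = 4 - 41 = -37)
I + u(Y) = -37 + (19 - 449/285) = -37 + 4966/285 = -5579/285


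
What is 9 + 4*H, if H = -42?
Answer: -159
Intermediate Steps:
9 + 4*H = 9 + 4*(-42) = 9 - 168 = -159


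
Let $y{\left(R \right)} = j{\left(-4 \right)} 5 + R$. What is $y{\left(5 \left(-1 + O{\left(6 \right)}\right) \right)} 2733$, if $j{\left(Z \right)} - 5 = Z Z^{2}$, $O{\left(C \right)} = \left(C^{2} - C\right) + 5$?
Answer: $-341625$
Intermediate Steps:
$O{\left(C \right)} = 5 + C^{2} - C$
$j{\left(Z \right)} = 5 + Z^{3}$ ($j{\left(Z \right)} = 5 + Z Z^{2} = 5 + Z^{3}$)
$y{\left(R \right)} = -295 + R$ ($y{\left(R \right)} = \left(5 + \left(-4\right)^{3}\right) 5 + R = \left(5 - 64\right) 5 + R = \left(-59\right) 5 + R = -295 + R$)
$y{\left(5 \left(-1 + O{\left(6 \right)}\right) \right)} 2733 = \left(-295 + 5 \left(-1 + \left(5 + 6^{2} - 6\right)\right)\right) 2733 = \left(-295 + 5 \left(-1 + \left(5 + 36 - 6\right)\right)\right) 2733 = \left(-295 + 5 \left(-1 + 35\right)\right) 2733 = \left(-295 + 5 \cdot 34\right) 2733 = \left(-295 + 170\right) 2733 = \left(-125\right) 2733 = -341625$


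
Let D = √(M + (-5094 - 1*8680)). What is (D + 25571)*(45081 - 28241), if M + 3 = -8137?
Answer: 430615640 + 16840*I*√21914 ≈ 4.3062e+8 + 2.4929e+6*I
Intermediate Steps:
M = -8140 (M = -3 - 8137 = -8140)
D = I*√21914 (D = √(-8140 + (-5094 - 1*8680)) = √(-8140 + (-5094 - 8680)) = √(-8140 - 13774) = √(-21914) = I*√21914 ≈ 148.03*I)
(D + 25571)*(45081 - 28241) = (I*√21914 + 25571)*(45081 - 28241) = (25571 + I*√21914)*16840 = 430615640 + 16840*I*√21914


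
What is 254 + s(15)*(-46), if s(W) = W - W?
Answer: 254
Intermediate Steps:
s(W) = 0
254 + s(15)*(-46) = 254 + 0*(-46) = 254 + 0 = 254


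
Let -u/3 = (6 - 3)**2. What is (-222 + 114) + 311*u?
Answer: -8505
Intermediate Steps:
u = -27 (u = -3*(6 - 3)**2 = -3*3**2 = -3*9 = -27)
(-222 + 114) + 311*u = (-222 + 114) + 311*(-27) = -108 - 8397 = -8505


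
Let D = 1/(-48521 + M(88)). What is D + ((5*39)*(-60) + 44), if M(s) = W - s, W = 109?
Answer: -565316001/48500 ≈ -11656.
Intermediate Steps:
M(s) = 109 - s
D = -1/48500 (D = 1/(-48521 + (109 - 1*88)) = 1/(-48521 + (109 - 88)) = 1/(-48521 + 21) = 1/(-48500) = -1/48500 ≈ -2.0619e-5)
D + ((5*39)*(-60) + 44) = -1/48500 + ((5*39)*(-60) + 44) = -1/48500 + (195*(-60) + 44) = -1/48500 + (-11700 + 44) = -1/48500 - 11656 = -565316001/48500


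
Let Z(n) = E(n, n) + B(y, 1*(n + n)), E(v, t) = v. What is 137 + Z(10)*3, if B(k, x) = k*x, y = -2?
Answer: 47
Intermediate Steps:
Z(n) = -3*n (Z(n) = n - 2*(n + n) = n - 2*2*n = n - 4*n = -3*n)
137 + Z(10)*3 = 137 - 3*10*3 = 137 - 30*3 = 137 - 90 = 47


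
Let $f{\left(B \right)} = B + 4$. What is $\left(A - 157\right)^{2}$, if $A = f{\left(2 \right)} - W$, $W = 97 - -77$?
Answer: $105625$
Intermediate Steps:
$f{\left(B \right)} = 4 + B$
$W = 174$ ($W = 97 + 77 = 174$)
$A = -168$ ($A = \left(4 + 2\right) - 174 = 6 - 174 = -168$)
$\left(A - 157\right)^{2} = \left(-168 - 157\right)^{2} = \left(-325\right)^{2} = 105625$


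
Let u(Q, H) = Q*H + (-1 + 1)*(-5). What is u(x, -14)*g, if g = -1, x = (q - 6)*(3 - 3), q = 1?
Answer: 0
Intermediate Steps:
x = 0 (x = (1 - 6)*(3 - 3) = -5*0 = 0)
u(Q, H) = H*Q (u(Q, H) = H*Q + 0*(-5) = H*Q + 0 = H*Q)
u(x, -14)*g = -14*0*(-1) = 0*(-1) = 0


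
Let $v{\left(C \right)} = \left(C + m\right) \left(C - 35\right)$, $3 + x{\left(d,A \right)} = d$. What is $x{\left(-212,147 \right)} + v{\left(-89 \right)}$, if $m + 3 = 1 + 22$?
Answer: $8341$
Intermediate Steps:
$m = 20$ ($m = -3 + \left(1 + 22\right) = -3 + 23 = 20$)
$x{\left(d,A \right)} = -3 + d$
$v{\left(C \right)} = \left(-35 + C\right) \left(20 + C\right)$ ($v{\left(C \right)} = \left(C + 20\right) \left(C - 35\right) = \left(20 + C\right) \left(-35 + C\right) = \left(-35 + C\right) \left(20 + C\right)$)
$x{\left(-212,147 \right)} + v{\left(-89 \right)} = \left(-3 - 212\right) - \left(-635 - 7921\right) = -215 + \left(-700 + 7921 + 1335\right) = -215 + 8556 = 8341$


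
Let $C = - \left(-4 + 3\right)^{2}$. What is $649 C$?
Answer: $-649$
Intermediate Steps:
$C = -1$ ($C = - \left(-1\right)^{2} = \left(-1\right) 1 = -1$)
$649 C = 649 \left(-1\right) = -649$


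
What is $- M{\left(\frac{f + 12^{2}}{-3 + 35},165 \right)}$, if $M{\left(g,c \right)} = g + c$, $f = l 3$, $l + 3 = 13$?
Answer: $- \frac{2727}{16} \approx -170.44$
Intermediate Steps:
$l = 10$ ($l = -3 + 13 = 10$)
$f = 30$ ($f = 10 \cdot 3 = 30$)
$M{\left(g,c \right)} = c + g$
$- M{\left(\frac{f + 12^{2}}{-3 + 35},165 \right)} = - (165 + \frac{30 + 12^{2}}{-3 + 35}) = - (165 + \frac{30 + 144}{32}) = - (165 + 174 \cdot \frac{1}{32}) = - (165 + \frac{87}{16}) = \left(-1\right) \frac{2727}{16} = - \frac{2727}{16}$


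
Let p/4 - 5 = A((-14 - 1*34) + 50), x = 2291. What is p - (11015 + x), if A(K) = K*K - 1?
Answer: -13274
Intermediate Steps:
A(K) = -1 + K² (A(K) = K² - 1 = -1 + K²)
p = 32 (p = 20 + 4*(-1 + ((-14 - 1*34) + 50)²) = 20 + 4*(-1 + ((-14 - 34) + 50)²) = 20 + 4*(-1 + (-48 + 50)²) = 20 + 4*(-1 + 2²) = 20 + 4*(-1 + 4) = 20 + 4*3 = 20 + 12 = 32)
p - (11015 + x) = 32 - (11015 + 2291) = 32 - 1*13306 = 32 - 13306 = -13274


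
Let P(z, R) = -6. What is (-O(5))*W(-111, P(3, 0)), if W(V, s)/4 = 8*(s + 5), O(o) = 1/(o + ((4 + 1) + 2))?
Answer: 8/3 ≈ 2.6667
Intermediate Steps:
O(o) = 1/(7 + o) (O(o) = 1/(o + (5 + 2)) = 1/(o + 7) = 1/(7 + o))
W(V, s) = 160 + 32*s (W(V, s) = 4*(8*(s + 5)) = 4*(8*(5 + s)) = 4*(40 + 8*s) = 160 + 32*s)
(-O(5))*W(-111, P(3, 0)) = (-1/(7 + 5))*(160 + 32*(-6)) = (-1/12)*(160 - 192) = -1*1/12*(-32) = -1/12*(-32) = 8/3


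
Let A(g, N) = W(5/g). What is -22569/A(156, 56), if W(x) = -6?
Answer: 7523/2 ≈ 3761.5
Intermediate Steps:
A(g, N) = -6
-22569/A(156, 56) = -22569/(-6) = -22569*(-1/6) = 7523/2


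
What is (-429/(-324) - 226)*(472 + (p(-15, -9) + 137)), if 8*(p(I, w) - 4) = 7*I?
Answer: -116447735/864 ≈ -1.3478e+5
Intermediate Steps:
p(I, w) = 4 + 7*I/8 (p(I, w) = 4 + (7*I)/8 = 4 + 7*I/8)
(-429/(-324) - 226)*(472 + (p(-15, -9) + 137)) = (-429/(-324) - 226)*(472 + ((4 + (7/8)*(-15)) + 137)) = (-429*(-1/324) - 226)*(472 + ((4 - 105/8) + 137)) = (143/108 - 226)*(472 + (-73/8 + 137)) = -24265*(472 + 1023/8)/108 = -24265/108*4799/8 = -116447735/864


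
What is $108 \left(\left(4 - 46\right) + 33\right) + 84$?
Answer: $-888$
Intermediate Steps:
$108 \left(\left(4 - 46\right) + 33\right) + 84 = 108 \left(-42 + 33\right) + 84 = 108 \left(-9\right) + 84 = -972 + 84 = -888$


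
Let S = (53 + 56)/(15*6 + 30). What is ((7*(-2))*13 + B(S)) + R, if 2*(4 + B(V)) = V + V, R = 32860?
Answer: 3920989/120 ≈ 32675.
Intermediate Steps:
S = 109/120 (S = 109/(90 + 30) = 109/120 ≈ 0.90833)
B(V) = -4 + V (B(V) = -4 + (V + V)/2 = -4 + (2*V)/2 = -4 + V)
((7*(-2))*13 + B(S)) + R = ((7*(-2))*13 + (-4 + 109/120)) + 32860 = (-14*13 - 371/120) + 32860 = (-182 - 371/120) + 32860 = -22211/120 + 32860 = 3920989/120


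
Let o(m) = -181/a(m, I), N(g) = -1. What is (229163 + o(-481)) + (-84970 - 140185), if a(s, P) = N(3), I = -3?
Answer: 4189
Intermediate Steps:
a(s, P) = -1
o(m) = 181 (o(m) = -181/(-1) = -181*(-1) = 181)
(229163 + o(-481)) + (-84970 - 140185) = (229163 + 181) + (-84970 - 140185) = 229344 - 225155 = 4189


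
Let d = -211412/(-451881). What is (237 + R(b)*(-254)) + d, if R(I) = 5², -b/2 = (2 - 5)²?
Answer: -2762137141/451881 ≈ -6112.5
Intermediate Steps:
b = -18 (b = -2*(2 - 5)² = -2*(-3)² = -2*9 = -18)
d = 211412/451881 (d = -211412*(-1/451881) = 211412/451881 ≈ 0.46785)
R(I) = 25
(237 + R(b)*(-254)) + d = (237 + 25*(-254)) + 211412/451881 = (237 - 6350) + 211412/451881 = -6113 + 211412/451881 = -2762137141/451881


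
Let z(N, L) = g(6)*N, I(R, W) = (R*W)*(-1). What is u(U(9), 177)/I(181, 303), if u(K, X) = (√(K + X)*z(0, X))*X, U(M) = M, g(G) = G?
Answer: 0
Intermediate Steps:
I(R, W) = -R*W
z(N, L) = 6*N
u(K, X) = 0 (u(K, X) = (√(K + X)*(6*0))*X = (√(K + X)*0)*X = 0*X = 0)
u(U(9), 177)/I(181, 303) = 0/((-1*181*303)) = 0/(-54843) = 0*(-1/54843) = 0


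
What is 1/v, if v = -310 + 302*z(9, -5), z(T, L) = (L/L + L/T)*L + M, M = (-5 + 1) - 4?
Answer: -9/30574 ≈ -0.00029437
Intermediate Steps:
M = -8 (M = -4 - 4 = -8)
z(T, L) = -8 + L*(1 + L/T) (z(T, L) = (L/L + L/T)*L - 8 = (1 + L/T)*L - 8 = L*(1 + L/T) - 8 = -8 + L*(1 + L/T))
v = -30574/9 (v = -310 + 302*(-8 - 5 + (-5)**2/9) = -310 + 302*(-8 - 5 + 25*(1/9)) = -310 + 302*(-8 - 5 + 25/9) = -310 + 302*(-92/9) = -310 - 27784/9 = -30574/9 ≈ -3397.1)
1/v = 1/(-30574/9) = -9/30574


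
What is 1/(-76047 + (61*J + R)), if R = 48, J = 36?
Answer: -1/73803 ≈ -1.3550e-5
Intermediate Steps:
1/(-76047 + (61*J + R)) = 1/(-76047 + (61*36 + 48)) = 1/(-76047 + (2196 + 48)) = 1/(-76047 + 2244) = 1/(-73803) = -1/73803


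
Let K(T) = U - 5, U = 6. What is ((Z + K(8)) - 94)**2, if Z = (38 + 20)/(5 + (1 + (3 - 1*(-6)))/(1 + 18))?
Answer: 75047569/11025 ≈ 6807.0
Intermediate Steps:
K(T) = 1 (K(T) = 6 - 5 = 1)
Z = 1102/105 (Z = 58/(5 + (1 + (3 + 6))/19) = 58/(5 + (1 + 9)*(1/19)) = 58/(5 + 10*(1/19)) = 58/(5 + 10/19) = 58/(105/19) = 58*(19/105) = 1102/105 ≈ 10.495)
((Z + K(8)) - 94)**2 = ((1102/105 + 1) - 94)**2 = (1207/105 - 94)**2 = (-8663/105)**2 = 75047569/11025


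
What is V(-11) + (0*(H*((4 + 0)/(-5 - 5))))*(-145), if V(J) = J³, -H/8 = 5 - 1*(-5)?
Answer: -1331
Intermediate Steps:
H = -80 (H = -8*(5 - 1*(-5)) = -8*(5 + 5) = -8*10 = -80)
V(-11) + (0*(H*((4 + 0)/(-5 - 5))))*(-145) = (-11)³ + (0*(-80*(4 + 0)/(-5 - 5)))*(-145) = -1331 + (0*(-320/(-10)))*(-145) = -1331 + (0*(-320*(-1)/10))*(-145) = -1331 + (0*(-80*(-⅖)))*(-145) = -1331 + (0*32)*(-145) = -1331 + 0*(-145) = -1331 + 0 = -1331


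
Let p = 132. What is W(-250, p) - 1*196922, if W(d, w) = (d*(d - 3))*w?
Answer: 8152078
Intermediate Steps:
W(d, w) = d*w*(-3 + d) (W(d, w) = (d*(-3 + d))*w = d*w*(-3 + d))
W(-250, p) - 1*196922 = -250*132*(-3 - 250) - 1*196922 = -250*132*(-253) - 196922 = 8349000 - 196922 = 8152078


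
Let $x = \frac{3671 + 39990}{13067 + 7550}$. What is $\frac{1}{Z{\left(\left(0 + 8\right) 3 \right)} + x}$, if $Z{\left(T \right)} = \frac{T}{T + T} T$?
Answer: $\frac{20617}{291065} \approx 0.070833$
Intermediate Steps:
$x = \frac{43661}{20617} \approx 2.1177$
$Z{\left(T \right)} = \frac{T}{2}$ ($Z{\left(T \right)} = \frac{T}{2 T} T = T \frac{1}{2 T} T = \frac{T}{2}$)
$\frac{1}{Z{\left(\left(0 + 8\right) 3 \right)} + x} = \frac{1}{\frac{\left(0 + 8\right) 3}{2} + \frac{43661}{20617}} = \frac{1}{\frac{8 \cdot 3}{2} + \frac{43661}{20617}} = \frac{1}{\frac{1}{2} \cdot 24 + \frac{43661}{20617}} = \frac{1}{12 + \frac{43661}{20617}} = \frac{1}{\frac{291065}{20617}} = \frac{20617}{291065}$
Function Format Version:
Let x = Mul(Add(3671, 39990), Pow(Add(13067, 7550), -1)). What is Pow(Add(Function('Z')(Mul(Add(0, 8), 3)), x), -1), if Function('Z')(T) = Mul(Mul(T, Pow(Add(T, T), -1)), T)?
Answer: Rational(20617, 291065) ≈ 0.070833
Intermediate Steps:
x = Rational(43661, 20617) (x = Mul(43661, Pow(20617, -1)) = Mul(43661, Rational(1, 20617)) = Rational(43661, 20617) ≈ 2.1177)
Function('Z')(T) = Mul(Rational(1, 2), T) (Function('Z')(T) = Mul(Mul(T, Pow(Mul(2, T), -1)), T) = Mul(Mul(T, Mul(Rational(1, 2), Pow(T, -1))), T) = Mul(Rational(1, 2), T))
Pow(Add(Function('Z')(Mul(Add(0, 8), 3)), x), -1) = Pow(Add(Mul(Rational(1, 2), Mul(Add(0, 8), 3)), Rational(43661, 20617)), -1) = Pow(Add(Mul(Rational(1, 2), Mul(8, 3)), Rational(43661, 20617)), -1) = Pow(Add(Mul(Rational(1, 2), 24), Rational(43661, 20617)), -1) = Pow(Add(12, Rational(43661, 20617)), -1) = Pow(Rational(291065, 20617), -1) = Rational(20617, 291065)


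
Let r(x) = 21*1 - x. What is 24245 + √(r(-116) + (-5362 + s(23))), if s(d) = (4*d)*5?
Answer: 24245 + I*√4765 ≈ 24245.0 + 69.029*I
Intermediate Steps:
s(d) = 20*d
r(x) = 21 - x
24245 + √(r(-116) + (-5362 + s(23))) = 24245 + √((21 - 1*(-116)) + (-5362 + 20*23)) = 24245 + √((21 + 116) + (-5362 + 460)) = 24245 + √(137 - 4902) = 24245 + √(-4765) = 24245 + I*√4765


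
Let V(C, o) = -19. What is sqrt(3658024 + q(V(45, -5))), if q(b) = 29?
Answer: sqrt(3658053) ≈ 1912.6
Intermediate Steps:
sqrt(3658024 + q(V(45, -5))) = sqrt(3658024 + 29) = sqrt(3658053)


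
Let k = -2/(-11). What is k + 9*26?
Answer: 2576/11 ≈ 234.18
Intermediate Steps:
k = 2/11 (k = -2*(-1/11) = 2/11 ≈ 0.18182)
k + 9*26 = 2/11 + 9*26 = 2/11 + 234 = 2576/11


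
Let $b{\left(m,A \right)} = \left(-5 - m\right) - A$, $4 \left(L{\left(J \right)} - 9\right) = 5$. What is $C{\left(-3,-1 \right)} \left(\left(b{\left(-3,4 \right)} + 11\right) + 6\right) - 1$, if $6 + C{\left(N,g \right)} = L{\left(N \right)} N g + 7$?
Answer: $\frac{1393}{4} \approx 348.25$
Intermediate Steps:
$L{\left(J \right)} = \frac{41}{4}$ ($L{\left(J \right)} = 9 + \frac{1}{4} \cdot 5 = 9 + \frac{5}{4} = \frac{41}{4}$)
$b{\left(m,A \right)} = -5 - A - m$
$C{\left(N,g \right)} = 1 + \frac{41 N g}{4}$ ($C{\left(N,g \right)} = -6 + \left(\frac{41 N}{4} g + 7\right) = -6 + \left(\frac{41 N g}{4} + 7\right) = -6 + \left(7 + \frac{41 N g}{4}\right) = 1 + \frac{41 N g}{4}$)
$C{\left(-3,-1 \right)} \left(\left(b{\left(-3,4 \right)} + 11\right) + 6\right) - 1 = \left(1 + \frac{41}{4} \left(-3\right) \left(-1\right)\right) \left(\left(\left(-5 - 4 - -3\right) + 11\right) + 6\right) - 1 = \left(1 + \frac{123}{4}\right) \left(\left(\left(-5 - 4 + 3\right) + 11\right) + 6\right) - 1 = \frac{127 \left(\left(-6 + 11\right) + 6\right)}{4} - 1 = \frac{127 \left(5 + 6\right)}{4} - 1 = \frac{127}{4} \cdot 11 - 1 = \frac{1397}{4} - 1 = \frac{1393}{4}$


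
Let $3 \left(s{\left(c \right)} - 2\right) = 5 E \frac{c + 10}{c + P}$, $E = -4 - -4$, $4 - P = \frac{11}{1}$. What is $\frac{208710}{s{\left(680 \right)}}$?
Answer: $104355$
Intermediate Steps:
$P = -7$ ($P = 4 - \frac{11}{1} = 4 - 11 \cdot 1 = 4 - 11 = -7$)
$E = 0$ ($E = -4 + 4 = 0$)
$s{\left(c \right)} = 2$ ($s{\left(c \right)} = 2 + \frac{5 \cdot 0 \frac{c + 10}{c - 7}}{3} = 2 + \frac{0 \frac{10 + c}{-7 + c}}{3} = 2 + \frac{1}{3} \cdot 0 = 2 + 0 = 2$)
$\frac{208710}{s{\left(680 \right)}} = \frac{208710}{2} = 208710 \cdot \frac{1}{2} = 104355$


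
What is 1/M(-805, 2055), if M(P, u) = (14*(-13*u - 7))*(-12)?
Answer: 1/4489296 ≈ 2.2275e-7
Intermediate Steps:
M(P, u) = 1176 + 2184*u (M(P, u) = (14*(-7 - 13*u))*(-12) = (-98 - 182*u)*(-12) = 1176 + 2184*u)
1/M(-805, 2055) = 1/(1176 + 2184*2055) = 1/(1176 + 4488120) = 1/4489296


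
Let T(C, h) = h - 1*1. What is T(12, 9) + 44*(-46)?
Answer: -2016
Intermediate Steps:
T(C, h) = -1 + h (T(C, h) = h - 1 = -1 + h)
T(12, 9) + 44*(-46) = (-1 + 9) + 44*(-46) = 8 - 2024 = -2016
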